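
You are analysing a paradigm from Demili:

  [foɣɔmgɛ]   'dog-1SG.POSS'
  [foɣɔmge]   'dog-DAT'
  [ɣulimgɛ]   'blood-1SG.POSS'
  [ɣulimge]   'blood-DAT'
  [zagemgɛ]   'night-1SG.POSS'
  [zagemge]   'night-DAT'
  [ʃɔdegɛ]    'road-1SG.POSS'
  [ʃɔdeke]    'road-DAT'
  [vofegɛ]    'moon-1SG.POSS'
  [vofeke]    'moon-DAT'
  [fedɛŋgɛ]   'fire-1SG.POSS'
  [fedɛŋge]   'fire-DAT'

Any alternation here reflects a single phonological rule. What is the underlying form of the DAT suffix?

The DAT suffix surfaces as [-ge] and [-ke], depending on the final segment of the stem.
By contrast the 1SG.POSS suffix keeps its initial [g] throughout — that segment must be underlying.
The DAT suffix is therefore /-ke/ underlyingly, with post-nasal voicing: voiceless stops become voiced after a nasal.

/-ke/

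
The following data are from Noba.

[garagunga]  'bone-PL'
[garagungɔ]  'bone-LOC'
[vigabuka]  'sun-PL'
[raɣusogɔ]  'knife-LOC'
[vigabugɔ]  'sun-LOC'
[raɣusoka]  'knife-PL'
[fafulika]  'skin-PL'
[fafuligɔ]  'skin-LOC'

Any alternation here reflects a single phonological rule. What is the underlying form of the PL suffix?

/-ka/

The PL suffix surfaces as [-ga] and [-ka], depending on the final segment of the stem.
By contrast the LOC suffix keeps its initial [g] throughout — that segment must be underlying.
The PL suffix is therefore /-ka/ underlyingly, with post-nasal voicing: voiceless stops become voiced after a nasal.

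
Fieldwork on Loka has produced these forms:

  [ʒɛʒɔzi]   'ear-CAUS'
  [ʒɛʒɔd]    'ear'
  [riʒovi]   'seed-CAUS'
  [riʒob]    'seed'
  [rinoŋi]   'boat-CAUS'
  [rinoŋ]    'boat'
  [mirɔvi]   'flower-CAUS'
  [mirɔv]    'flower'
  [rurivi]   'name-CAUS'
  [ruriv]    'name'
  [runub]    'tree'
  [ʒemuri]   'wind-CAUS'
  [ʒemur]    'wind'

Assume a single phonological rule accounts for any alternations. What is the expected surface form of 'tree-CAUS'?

'seed' shows [v] ~ [b] at the end of the stem ([riʒovi] vs [riʒob]).
If /v/ were underlying and a rule turned it into [b] in isolation, 'name' would also alternate; but it has [v] in both [rurivi] and [ruriv].
Therefore /b/ is basic and [v] is derived by intervocalic spirantization (voiced stops become fricatives between vowels).
The one attested form of 'tree', [runub], shows underlying /runub/. Applying the same rule between vowels gives [runuvi].

[runuvi]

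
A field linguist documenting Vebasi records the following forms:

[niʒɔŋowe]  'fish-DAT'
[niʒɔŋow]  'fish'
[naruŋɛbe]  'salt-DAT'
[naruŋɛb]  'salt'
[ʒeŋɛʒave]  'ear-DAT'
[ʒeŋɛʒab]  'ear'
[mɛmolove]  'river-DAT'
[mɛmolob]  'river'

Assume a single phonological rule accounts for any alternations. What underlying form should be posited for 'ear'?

/ʒeŋɛʒav/

In [ʒeŋɛʒave] and [ʒeŋɛʒab] the final segment of 'ear' alternates: [v] ~ [b].
Compare 'salt', with invariant [b] in [naruŋɛbe] and [naruŋɛb]: an analysis with underlying /b/ and a rule producing [v] before the DAT suffix would wrongly predict alternation here too.
The alternation reflects word-final hardening: voiced fricatives become stops word-finally. /v/ is underlying.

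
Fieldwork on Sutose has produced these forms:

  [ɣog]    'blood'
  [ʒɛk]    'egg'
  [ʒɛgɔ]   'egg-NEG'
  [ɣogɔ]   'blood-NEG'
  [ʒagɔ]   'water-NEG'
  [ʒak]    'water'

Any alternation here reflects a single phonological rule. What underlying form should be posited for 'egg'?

/ʒɛk/

The stem for 'egg' ends in [k] in [ʒɛk] but [g] in [ʒɛgɔ].
The stem 'blood' ([ɣog], [ɣogɔ]) shows [g] unchanged in both environments, so [g] cannot be basic with [k] derived in isolation.
So /k/ is underlying, and a rule of intervocalic voicing — voiceless stops become voiced between vowels — gives [g].
The underlying form of 'egg' is therefore /ʒɛk/.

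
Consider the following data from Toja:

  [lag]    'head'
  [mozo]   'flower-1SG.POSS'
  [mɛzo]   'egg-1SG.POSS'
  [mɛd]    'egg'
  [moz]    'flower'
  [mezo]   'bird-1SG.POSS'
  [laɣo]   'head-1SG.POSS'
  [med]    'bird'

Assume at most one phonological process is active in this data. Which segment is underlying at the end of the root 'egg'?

/d/

'egg' shows [d] ~ [z] at the end of the stem ([mɛd] vs [mɛzo]).
Compare 'flower', with invariant [z] in [moz] and [mozo]: an analysis with underlying /z/ and a rule producing [d] in isolation would wrongly predict alternation here too.
The alternation reflects intervocalic spirantization: voiced stops become fricatives between vowels. /d/ is underlying.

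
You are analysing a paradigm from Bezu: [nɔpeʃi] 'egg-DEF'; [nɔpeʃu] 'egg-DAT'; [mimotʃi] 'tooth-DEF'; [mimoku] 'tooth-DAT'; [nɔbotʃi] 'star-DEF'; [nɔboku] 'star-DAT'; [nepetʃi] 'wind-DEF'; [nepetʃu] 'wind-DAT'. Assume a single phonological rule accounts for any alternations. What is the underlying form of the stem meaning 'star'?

'star' shows [tʃ] ~ [k] at the end of the stem ([nɔbotʃi] vs [nɔboku]).
If /tʃ/ were underlying and a rule turned it into [k] before the DAT suffix, 'wind' would also alternate; but it has [tʃ] in both [nepetʃi] and [nepetʃu].
So /k/ is underlying, and a rule of palatalization before a front vowel — /k/ becomes palato-alveolar [tʃ] before a front vowel — gives [tʃ].

/nɔbok/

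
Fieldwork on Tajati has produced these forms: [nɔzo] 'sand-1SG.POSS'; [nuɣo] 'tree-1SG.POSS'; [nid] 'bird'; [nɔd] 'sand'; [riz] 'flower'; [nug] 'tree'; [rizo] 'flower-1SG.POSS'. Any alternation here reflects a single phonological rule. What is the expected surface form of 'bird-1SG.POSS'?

The root 'sand' surfaces as [nɔd] and [nɔzo], with a stem-final [d] ~ [z] alternation.
If /z/ were underlying and a rule turned it into [d] in isolation, 'flower' would also alternate; but it has [z] in both [riz] and [rizo].
The alternation reflects intervocalic spirantization: voiced stops become fricatives between vowels. /d/ is underlying.
From [nid] the stem 'bird' is /nid/; between vowels this yields [nizo].

[nizo]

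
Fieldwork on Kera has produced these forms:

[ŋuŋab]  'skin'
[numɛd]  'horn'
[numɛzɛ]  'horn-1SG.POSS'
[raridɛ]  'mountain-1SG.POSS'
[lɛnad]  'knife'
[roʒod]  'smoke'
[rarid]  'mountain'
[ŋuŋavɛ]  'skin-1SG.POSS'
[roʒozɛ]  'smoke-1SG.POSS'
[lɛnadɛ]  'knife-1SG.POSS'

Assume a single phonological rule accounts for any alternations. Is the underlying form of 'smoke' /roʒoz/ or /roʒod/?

The root 'smoke' surfaces as [roʒod] and [roʒozɛ], with a stem-final [d] ~ [z] alternation.
But 'knife' keeps [d] in both environments ([lɛnad], [lɛnadɛ]), so there is no rule changing /d/ to [z] before the 1SG.POSS suffix.
Therefore /z/ is basic and [d] is derived by word-final hardening (voiced fricatives become stops word-finally).

/roʒoz/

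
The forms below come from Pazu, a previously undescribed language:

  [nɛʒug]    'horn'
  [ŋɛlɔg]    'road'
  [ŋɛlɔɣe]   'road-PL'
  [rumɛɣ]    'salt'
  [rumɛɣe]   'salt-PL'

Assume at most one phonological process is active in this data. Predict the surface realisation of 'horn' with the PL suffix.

[nɛʒuɣe]

'road' shows [g] ~ [ɣ] at the end of the stem ([ŋɛlɔg] vs [ŋɛlɔɣe]).
The stem 'salt' ([rumɛɣ], [rumɛɣe]) shows [ɣ] unchanged in both environments, so [ɣ] cannot be basic with [g] derived in isolation.
Therefore /g/ is basic and [ɣ] is derived by intervocalic spirantization (voiced stops become fricatives between vowels).
The one attested form of 'horn', [nɛʒug], shows underlying /nɛʒug/. Applying the same rule between vowels gives [nɛʒuɣe].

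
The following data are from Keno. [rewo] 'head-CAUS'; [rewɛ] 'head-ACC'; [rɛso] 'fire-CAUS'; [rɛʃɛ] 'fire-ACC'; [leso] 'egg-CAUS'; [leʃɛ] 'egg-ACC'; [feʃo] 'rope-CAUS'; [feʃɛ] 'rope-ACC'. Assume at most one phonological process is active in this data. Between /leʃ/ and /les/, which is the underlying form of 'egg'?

/les/

'egg' shows [s] ~ [ʃ] at the end of the stem ([leso] vs [leʃɛ]).
Compare 'rope', with invariant [ʃ] in [feʃo] and [feʃɛ]: an analysis with underlying /ʃ/ and a rule producing [s] before the CAUS suffix would wrongly predict alternation here too.
The underlying segment must be /s/; /s/ becomes palato-alveolar [ʃ] before a front vowel, yielding [ʃ] there.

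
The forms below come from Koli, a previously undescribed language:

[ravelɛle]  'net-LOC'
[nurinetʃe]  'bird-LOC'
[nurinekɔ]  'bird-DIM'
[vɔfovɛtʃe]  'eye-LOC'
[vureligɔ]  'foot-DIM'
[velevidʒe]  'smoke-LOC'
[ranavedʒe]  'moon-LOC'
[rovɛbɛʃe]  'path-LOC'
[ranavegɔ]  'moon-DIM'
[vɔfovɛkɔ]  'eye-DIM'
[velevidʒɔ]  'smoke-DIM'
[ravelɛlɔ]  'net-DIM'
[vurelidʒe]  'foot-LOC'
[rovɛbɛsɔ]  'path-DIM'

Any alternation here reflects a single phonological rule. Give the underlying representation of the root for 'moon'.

/ranaveg/

'moon' shows [g] ~ [dʒ] at the end of the stem ([ranavegɔ] vs [ranavedʒe]).
But 'smoke' keeps [dʒ] in both environments ([velevidʒɔ], [velevidʒe]), so there is no rule changing /dʒ/ to [g] before the DIM suffix.
Therefore /g/ is basic and [dʒ] is derived by palatalization before a front vowel (/k/, /g/ and /s/ become palato-alveolar [tʃ], [dʒ] and [ʃ] before a front vowel).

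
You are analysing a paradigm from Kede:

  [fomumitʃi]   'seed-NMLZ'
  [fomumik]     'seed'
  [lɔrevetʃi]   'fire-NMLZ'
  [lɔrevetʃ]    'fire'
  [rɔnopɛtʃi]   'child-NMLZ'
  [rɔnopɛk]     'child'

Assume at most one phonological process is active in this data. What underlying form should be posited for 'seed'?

/fomumik/

The root 'seed' surfaces as [fomumitʃi] and [fomumik], with a stem-final [tʃ] ~ [k] alternation.
Compare 'fire', with invariant [tʃ] in [lɔrevetʃi] and [lɔrevetʃ]: an analysis with underlying /tʃ/ and a rule producing [k] in isolation would wrongly predict alternation here too.
So /k/ is underlying, and a rule of palatalization before a front vowel — /k/ becomes palato-alveolar [tʃ] before a front vowel — gives [tʃ].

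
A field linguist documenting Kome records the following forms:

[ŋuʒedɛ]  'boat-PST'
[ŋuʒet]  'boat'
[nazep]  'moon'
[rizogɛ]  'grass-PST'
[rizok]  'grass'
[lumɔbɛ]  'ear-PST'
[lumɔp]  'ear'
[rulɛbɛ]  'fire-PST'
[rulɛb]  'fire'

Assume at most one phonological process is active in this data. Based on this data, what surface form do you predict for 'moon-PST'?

[nazebɛ]

In [lumɔbɛ] and [lumɔp] the final segment of 'ear' alternates: [b] ~ [p].
Compare 'fire', with invariant [b] in [rulɛbɛ] and [rulɛb]: an analysis with underlying /b/ and a rule producing [p] in isolation would wrongly predict alternation here too.
So /p/ is underlying, and a rule of intervocalic voicing — voiceless stops become voiced between vowels — gives [b].
From [nazep] the stem 'moon' is /nazep/; between vowels this yields [nazebɛ].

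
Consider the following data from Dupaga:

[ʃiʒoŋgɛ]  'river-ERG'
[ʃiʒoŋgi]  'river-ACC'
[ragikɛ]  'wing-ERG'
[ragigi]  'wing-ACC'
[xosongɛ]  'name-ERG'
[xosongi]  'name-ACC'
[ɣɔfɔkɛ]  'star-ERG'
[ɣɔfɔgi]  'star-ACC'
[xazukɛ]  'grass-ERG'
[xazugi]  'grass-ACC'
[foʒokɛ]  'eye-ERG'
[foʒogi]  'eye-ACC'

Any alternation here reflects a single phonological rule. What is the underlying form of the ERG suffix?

/-kɛ/

The ERG suffix surfaces as [-gɛ] and [-kɛ], depending on the final segment of the stem.
By contrast the ACC suffix keeps its initial [g] throughout — that segment must be underlying.
The ERG suffix is therefore /-kɛ/ underlyingly, with post-nasal voicing: voiceless stops become voiced after a nasal.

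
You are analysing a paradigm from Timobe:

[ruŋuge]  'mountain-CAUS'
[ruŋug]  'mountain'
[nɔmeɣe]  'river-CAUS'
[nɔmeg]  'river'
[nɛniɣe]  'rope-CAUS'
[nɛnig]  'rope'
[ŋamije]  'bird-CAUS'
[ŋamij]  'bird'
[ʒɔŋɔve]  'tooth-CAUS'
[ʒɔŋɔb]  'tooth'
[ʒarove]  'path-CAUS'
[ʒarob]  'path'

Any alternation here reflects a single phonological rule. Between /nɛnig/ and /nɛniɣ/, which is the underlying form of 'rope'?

/nɛniɣ/

The stem for 'rope' ends in [ɣ] in [nɛniɣe] but [g] in [nɛnig].
If /g/ were underlying and a rule turned it into [ɣ] before the CAUS suffix, 'mountain' would also alternate; but it has [g] in both [ruŋuge] and [ruŋug].
The alternation reflects word-final hardening: voiced fricatives become stops word-finally. /ɣ/ is underlying.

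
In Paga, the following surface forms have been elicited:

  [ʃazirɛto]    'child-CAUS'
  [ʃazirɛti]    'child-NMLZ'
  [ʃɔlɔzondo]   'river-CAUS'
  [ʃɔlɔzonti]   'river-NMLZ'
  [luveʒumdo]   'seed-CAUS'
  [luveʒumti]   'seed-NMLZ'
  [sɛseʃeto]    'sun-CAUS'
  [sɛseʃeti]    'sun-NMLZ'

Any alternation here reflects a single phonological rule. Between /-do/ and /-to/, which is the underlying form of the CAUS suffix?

/-do/

The CAUS suffix surfaces as [-do] and [-to], depending on the final segment of the stem.
By contrast the NMLZ suffix keeps its initial [t] throughout — that segment must be underlying.
So the underlying form is /-do/, and voiced stops become voiceless after a vowel.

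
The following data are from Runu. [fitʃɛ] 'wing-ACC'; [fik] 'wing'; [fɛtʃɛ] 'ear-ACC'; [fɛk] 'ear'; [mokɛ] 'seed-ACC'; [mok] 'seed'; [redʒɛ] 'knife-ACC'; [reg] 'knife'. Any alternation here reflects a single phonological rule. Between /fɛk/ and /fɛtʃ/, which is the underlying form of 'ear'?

/fɛtʃ/

The stem for 'ear' ends in [tʃ] in [fɛtʃɛ] but [k] in [fɛk].
The stem 'seed' ([mokɛ], [mok]) shows [k] unchanged in both environments, so [k] cannot be basic with [tʃ] derived before the ACC suffix.
The underlying segment must be /tʃ/; palato-alveolar /tʃ/ and /dʒ/ become [k] and [g] when no front vowel follows, yielding [k] there.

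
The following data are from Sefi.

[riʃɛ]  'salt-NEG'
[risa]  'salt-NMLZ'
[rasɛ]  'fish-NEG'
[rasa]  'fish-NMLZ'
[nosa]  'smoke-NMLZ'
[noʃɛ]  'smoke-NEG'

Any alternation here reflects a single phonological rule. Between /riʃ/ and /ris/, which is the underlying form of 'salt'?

/riʃ/

In [riʃɛ] and [risa] the final segment of 'salt' alternates: [ʃ] ~ [s].
Compare 'fish', with invariant [s] in [rasɛ] and [rasa]: an analysis with underlying /s/ and a rule producing [ʃ] before the NEG suffix would wrongly predict alternation here too.
The alternation reflects depalatalization: palato-alveolar /ʃ/ becomes [s] when no front vowel follows. /ʃ/ is underlying.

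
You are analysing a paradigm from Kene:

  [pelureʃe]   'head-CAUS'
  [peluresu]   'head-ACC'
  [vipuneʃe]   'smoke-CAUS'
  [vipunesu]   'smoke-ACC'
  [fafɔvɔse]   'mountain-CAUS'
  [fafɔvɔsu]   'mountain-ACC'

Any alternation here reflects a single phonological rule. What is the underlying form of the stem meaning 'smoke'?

/vipuneʃ/

'smoke' shows [ʃ] ~ [s] at the end of the stem ([vipuneʃe] vs [vipunesu]).
If /s/ were underlying and a rule turned it into [ʃ] before the CAUS suffix, 'mountain' would also alternate; but it has [s] in both [fafɔvɔse] and [fafɔvɔsu].
The underlying segment must be /ʃ/; palato-alveolar /ʃ/ becomes [s] when no front vowel follows, yielding [s] there.
The underlying form of 'smoke' is therefore /vipuneʃ/.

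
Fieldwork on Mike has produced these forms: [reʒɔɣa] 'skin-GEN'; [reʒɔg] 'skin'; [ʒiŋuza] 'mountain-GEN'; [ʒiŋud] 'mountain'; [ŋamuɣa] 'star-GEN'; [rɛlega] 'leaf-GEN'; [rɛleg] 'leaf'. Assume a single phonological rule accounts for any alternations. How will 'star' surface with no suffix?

[ŋamug]

In [reʒɔɣa] and [reʒɔg] the final segment of 'skin' alternates: [ɣ] ~ [g].
Compare 'leaf', with invariant [g] in [rɛlega] and [rɛleg]: an analysis with underlying /g/ and a rule producing [ɣ] before the GEN suffix would wrongly predict alternation here too.
So /ɣ/ is underlying, and a rule of word-final hardening — voiced fricatives become stops word-finally — gives [g].
The one attested form of 'star', [ŋamuɣa], shows underlying /ŋamuɣ/. Applying the same rule word-finally gives [ŋamug].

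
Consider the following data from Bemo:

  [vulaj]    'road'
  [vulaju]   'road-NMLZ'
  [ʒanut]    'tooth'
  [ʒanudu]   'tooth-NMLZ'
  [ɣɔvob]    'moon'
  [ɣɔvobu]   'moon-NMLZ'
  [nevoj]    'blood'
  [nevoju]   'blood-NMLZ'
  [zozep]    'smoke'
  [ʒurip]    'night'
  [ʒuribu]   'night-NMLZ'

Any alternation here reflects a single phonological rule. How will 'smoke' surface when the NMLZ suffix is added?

'night' shows [p] ~ [b] at the end of the stem ([ʒurip] vs [ʒuribu]).
Compare 'moon', with invariant [b] in [ɣɔvob] and [ɣɔvobu]: an analysis with underlying /b/ and a rule producing [p] in isolation would wrongly predict alternation here too.
The alternation reflects intervocalic voicing: voiceless stops become voiced between vowels. /p/ is underlying.
From [zozep] the stem 'smoke' is /zozep/; between vowels this yields [zozebu].

[zozebu]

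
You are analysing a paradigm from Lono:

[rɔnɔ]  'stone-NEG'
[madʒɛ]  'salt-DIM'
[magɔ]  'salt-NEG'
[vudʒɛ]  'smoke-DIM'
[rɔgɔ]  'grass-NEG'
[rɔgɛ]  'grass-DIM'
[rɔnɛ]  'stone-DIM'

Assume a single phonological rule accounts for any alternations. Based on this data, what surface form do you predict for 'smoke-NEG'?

[vugɔ]

The root 'salt' surfaces as [magɔ] and [madʒɛ], with a stem-final [g] ~ [dʒ] alternation.
Compare 'grass', with invariant [g] in [rɔgɔ] and [rɔgɛ]: an analysis with underlying /g/ and a rule producing [dʒ] before the DIM suffix would wrongly predict alternation here too.
Therefore /dʒ/ is basic and [g] is derived by depalatalization (palato-alveolar /dʒ/ becomes [g] when no front vowel follows).
From [vudʒɛ] the stem 'smoke' is /vudʒ/; when no front vowel follows this yields [vugɔ].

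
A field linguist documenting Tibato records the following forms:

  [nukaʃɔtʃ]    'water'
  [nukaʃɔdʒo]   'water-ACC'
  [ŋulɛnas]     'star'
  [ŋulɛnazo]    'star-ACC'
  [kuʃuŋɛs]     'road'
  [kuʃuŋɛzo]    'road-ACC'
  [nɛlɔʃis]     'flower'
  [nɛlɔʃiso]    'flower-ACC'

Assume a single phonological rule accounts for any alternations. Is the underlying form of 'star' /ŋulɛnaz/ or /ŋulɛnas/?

In [ŋulɛnas] and [ŋulɛnazo] the final segment of 'star' alternates: [s] ~ [z].
But 'flower' keeps [s] in both environments ([nɛlɔʃis], [nɛlɔʃiso]), so there is no rule changing /s/ to [z] before the ACC suffix.
The alternation reflects word-final obstruent devoicing: voiced obstruents become voiceless word-finally. /z/ is underlying.

/ŋulɛnaz/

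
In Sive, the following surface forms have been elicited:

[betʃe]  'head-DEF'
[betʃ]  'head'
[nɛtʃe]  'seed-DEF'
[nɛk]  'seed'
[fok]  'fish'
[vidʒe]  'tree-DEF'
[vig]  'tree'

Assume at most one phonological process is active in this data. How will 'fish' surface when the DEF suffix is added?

[fotʃe]

In [nɛtʃe] and [nɛk] the final segment of 'seed' alternates: [tʃ] ~ [k].
Compare 'head', with invariant [tʃ] in [betʃe] and [betʃ]: an analysis with underlying /tʃ/ and a rule producing [k] in isolation would wrongly predict alternation here too.
The underlying segment must be /k/; /k/ and /g/ become palato-alveolar [tʃ] and [dʒ] before a front vowel, yielding [tʃ] there.
From [fok] the stem 'fish' is /fok/; before a front vowel this yields [fotʃe].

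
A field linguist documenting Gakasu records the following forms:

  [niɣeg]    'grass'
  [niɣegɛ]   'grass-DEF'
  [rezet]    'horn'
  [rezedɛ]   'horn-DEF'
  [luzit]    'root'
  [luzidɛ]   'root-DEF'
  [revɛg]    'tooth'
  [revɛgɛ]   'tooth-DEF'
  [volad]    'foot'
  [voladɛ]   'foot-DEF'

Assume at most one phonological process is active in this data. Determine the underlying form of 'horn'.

/rezet/

In [rezet] and [rezedɛ] the final segment of 'horn' alternates: [t] ~ [d].
The stem 'foot' ([volad], [voladɛ]) shows [d] unchanged in both environments, so [d] cannot be basic with [t] derived in isolation.
The underlying segment must be /t/; voiceless stops become voiced between vowels, yielding [d] there.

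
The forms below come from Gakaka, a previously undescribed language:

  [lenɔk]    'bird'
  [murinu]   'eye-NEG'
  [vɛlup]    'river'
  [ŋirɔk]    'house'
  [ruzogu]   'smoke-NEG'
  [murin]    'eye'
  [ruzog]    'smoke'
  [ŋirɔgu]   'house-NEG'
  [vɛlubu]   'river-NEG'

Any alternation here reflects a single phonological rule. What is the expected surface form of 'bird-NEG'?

The root 'house' surfaces as [ŋirɔgu] and [ŋirɔk], with a stem-final [g] ~ [k] alternation.
But 'smoke' keeps [g] in both environments ([ruzogu], [ruzog]), so there is no rule changing /g/ to [k] in isolation.
Therefore /k/ is basic and [g] is derived by intervocalic voicing (voiceless stops become voiced between vowels).
From [lenɔk] the stem 'bird' is /lenɔk/; between vowels this yields [lenɔgu].

[lenɔgu]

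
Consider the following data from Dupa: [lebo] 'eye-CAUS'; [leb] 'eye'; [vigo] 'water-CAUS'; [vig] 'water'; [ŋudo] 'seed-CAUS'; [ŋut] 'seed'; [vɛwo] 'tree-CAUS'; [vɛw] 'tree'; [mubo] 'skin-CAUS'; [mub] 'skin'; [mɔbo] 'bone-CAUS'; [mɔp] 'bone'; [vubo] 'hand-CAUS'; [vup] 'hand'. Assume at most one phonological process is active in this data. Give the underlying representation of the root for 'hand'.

The root 'hand' surfaces as [vubo] and [vup], with a stem-final [b] ~ [p] alternation.
If /b/ were underlying and a rule turned it into [p] in isolation, 'eye' would also alternate; but it has [b] in both [lebo] and [leb].
So /p/ is underlying, and a rule of intervocalic voicing — voiceless stops become voiced between vowels — gives [b].

/vup/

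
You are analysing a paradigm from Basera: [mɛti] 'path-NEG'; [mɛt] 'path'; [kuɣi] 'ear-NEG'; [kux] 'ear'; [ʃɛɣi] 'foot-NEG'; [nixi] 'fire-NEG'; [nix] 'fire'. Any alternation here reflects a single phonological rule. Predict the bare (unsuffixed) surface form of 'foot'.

The root 'ear' surfaces as [kuɣi] and [kux], with a stem-final [ɣ] ~ [x] alternation.
The stem 'fire' ([nixi], [nix]) shows [x] unchanged in both environments, so [x] cannot be basic with [ɣ] derived before the NEG suffix.
The alternation reflects word-final obstruent devoicing: voiced obstruents become voiceless word-finally. /ɣ/ is underlying.
From [ʃɛɣi] the stem 'foot' is /ʃɛɣ/; word-finally this yields [ʃɛx].

[ʃɛx]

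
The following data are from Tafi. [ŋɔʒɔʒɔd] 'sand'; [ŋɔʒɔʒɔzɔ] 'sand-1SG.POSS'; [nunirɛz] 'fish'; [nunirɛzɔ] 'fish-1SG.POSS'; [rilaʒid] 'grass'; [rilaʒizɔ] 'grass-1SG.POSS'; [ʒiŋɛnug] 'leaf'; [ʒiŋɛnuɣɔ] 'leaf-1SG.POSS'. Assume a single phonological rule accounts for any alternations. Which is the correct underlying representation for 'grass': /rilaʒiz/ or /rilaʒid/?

/rilaʒid/

The stem for 'grass' ends in [d] in [rilaʒid] but [z] in [rilaʒizɔ].
Compare 'fish', with invariant [z] in [nunirɛz] and [nunirɛzɔ]: an analysis with underlying /z/ and a rule producing [d] in isolation would wrongly predict alternation here too.
The alternation reflects intervocalic spirantization: voiced stops become fricatives between vowels. /d/ is underlying.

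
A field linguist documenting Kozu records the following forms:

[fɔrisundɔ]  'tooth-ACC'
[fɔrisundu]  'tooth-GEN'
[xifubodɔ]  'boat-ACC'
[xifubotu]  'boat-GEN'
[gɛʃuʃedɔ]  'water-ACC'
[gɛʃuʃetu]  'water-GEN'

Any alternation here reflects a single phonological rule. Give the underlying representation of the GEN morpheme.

/-tu/

The GEN suffix surfaces as [-du] and [-tu], depending on the final segment of the stem.
By contrast the ACC suffix keeps its initial [d] throughout — that segment must be underlying.
So the underlying form is /-tu/, and voiceless stops become voiced after a nasal.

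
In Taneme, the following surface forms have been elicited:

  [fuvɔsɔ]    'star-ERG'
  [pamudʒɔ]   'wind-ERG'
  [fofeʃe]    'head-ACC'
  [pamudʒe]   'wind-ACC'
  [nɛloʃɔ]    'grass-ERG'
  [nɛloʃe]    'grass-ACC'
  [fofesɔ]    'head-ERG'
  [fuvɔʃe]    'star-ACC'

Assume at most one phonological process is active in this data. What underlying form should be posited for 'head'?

'head' shows [s] ~ [ʃ] at the end of the stem ([fofesɔ] vs [fofeʃe]).
If /ʃ/ were underlying and a rule turned it into [s] before the ERG suffix, 'grass' would also alternate; but it has [ʃ] in both [nɛloʃɔ] and [nɛloʃe].
The alternation reflects palatalization before a front vowel: /s/ becomes palato-alveolar [ʃ] before a front vowel. /s/ is underlying.
The underlying form of 'head' is therefore /fofes/.

/fofes/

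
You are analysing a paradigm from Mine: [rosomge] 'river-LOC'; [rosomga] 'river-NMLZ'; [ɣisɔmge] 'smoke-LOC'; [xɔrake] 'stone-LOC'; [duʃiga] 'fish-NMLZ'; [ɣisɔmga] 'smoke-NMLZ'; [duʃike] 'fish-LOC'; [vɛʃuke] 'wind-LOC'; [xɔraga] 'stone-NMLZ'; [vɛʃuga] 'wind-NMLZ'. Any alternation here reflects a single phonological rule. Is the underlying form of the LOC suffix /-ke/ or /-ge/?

/-ke/

The LOC morpheme has two allomorphs, [-ge] and [-ke].
By contrast the NMLZ suffix keeps its initial [g] throughout — that segment must be underlying.
So the underlying form is /-ke/, and voiceless stops become voiced after a nasal.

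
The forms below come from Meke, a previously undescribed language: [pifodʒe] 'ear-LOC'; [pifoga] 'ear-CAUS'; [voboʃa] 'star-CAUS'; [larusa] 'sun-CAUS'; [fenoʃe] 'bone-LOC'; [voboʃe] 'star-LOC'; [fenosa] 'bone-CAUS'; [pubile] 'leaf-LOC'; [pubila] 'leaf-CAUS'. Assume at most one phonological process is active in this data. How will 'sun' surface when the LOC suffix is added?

The stem for 'bone' ends in [ʃ] in [fenoʃe] but [s] in [fenosa].
If /ʃ/ were underlying and a rule turned it into [s] before the CAUS suffix, 'star' would also alternate; but it has [ʃ] in both [voboʃe] and [voboʃa].
The underlying segment must be /s/; /g/ and /s/ become palato-alveolar [dʒ] and [ʃ] before a front vowel, yielding [ʃ] there.
The one attested form of 'sun', [larusa], shows underlying /larus/. Applying the same rule before a front vowel gives [laruʃe].

[laruʃe]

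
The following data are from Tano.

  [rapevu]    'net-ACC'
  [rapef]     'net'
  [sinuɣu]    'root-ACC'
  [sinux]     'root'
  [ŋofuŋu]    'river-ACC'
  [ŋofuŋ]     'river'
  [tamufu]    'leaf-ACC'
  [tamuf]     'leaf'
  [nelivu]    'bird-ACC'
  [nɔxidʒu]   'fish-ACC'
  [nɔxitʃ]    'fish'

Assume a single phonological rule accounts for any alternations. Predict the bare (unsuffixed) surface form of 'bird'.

The root 'net' surfaces as [rapevu] and [rapef], with a stem-final [v] ~ [f] alternation.
But 'leaf' keeps [f] in both environments ([tamufu], [tamuf]), so there is no rule changing /f/ to [v] before the ACC suffix.
The alternation reflects word-final obstruent devoicing: voiced obstruents become voiceless word-finally. /v/ is underlying.
From [nelivu] the stem 'bird' is /neliv/; word-finally this yields [nelif].

[nelif]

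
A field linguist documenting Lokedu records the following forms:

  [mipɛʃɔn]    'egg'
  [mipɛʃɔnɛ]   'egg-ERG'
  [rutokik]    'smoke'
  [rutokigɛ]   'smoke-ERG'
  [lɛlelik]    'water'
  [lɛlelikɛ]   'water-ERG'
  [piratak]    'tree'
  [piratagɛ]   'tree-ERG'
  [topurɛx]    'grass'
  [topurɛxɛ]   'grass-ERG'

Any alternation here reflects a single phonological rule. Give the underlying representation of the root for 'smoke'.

In [rutokik] and [rutokigɛ] the final segment of 'smoke' alternates: [k] ~ [g].
The stem 'water' ([lɛlelik], [lɛlelikɛ]) shows [k] unchanged in both environments, so [k] cannot be basic with [g] derived before the ERG suffix.
So /g/ is underlying, and a rule of word-final obstruent devoicing — voiced obstruents become voiceless word-finally — gives [k].
The underlying form of 'smoke' is therefore /rutokig/.

/rutokig/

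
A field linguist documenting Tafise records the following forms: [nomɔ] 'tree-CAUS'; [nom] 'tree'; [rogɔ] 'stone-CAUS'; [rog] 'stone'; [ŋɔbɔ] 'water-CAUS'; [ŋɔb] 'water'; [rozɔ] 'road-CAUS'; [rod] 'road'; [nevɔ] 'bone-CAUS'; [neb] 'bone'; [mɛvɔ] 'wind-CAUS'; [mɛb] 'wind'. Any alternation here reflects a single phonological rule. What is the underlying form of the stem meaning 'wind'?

/mɛv/

The stem for 'wind' ends in [v] in [mɛvɔ] but [b] in [mɛb].
The stem 'water' ([ŋɔbɔ], [ŋɔb]) shows [b] unchanged in both environments, so [b] cannot be basic with [v] derived before the CAUS suffix.
The alternation reflects word-final hardening: voiced fricatives become stops word-finally. /v/ is underlying.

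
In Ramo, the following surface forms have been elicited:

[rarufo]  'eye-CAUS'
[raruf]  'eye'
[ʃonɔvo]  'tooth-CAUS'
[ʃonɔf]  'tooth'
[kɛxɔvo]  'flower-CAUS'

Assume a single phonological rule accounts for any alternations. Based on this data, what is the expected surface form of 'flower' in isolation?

In [ʃonɔvo] and [ʃonɔf] the final segment of 'tooth' alternates: [v] ~ [f].
Compare 'eye', with invariant [f] in [rarufo] and [raruf]: an analysis with underlying /f/ and a rule producing [v] before the CAUS suffix would wrongly predict alternation here too.
Therefore /v/ is basic and [f] is derived by word-final obstruent devoicing (voiced obstruents become voiceless word-finally).
From [kɛxɔvo] the stem 'flower' is /kɛxɔv/; word-finally this yields [kɛxɔf].

[kɛxɔf]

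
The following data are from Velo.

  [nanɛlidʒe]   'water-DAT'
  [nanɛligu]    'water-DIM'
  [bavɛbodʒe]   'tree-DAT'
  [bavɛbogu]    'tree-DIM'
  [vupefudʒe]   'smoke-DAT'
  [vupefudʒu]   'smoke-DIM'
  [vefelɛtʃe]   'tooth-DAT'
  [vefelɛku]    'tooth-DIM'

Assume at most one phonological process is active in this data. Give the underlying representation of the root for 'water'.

The stem for 'water' ends in [dʒ] in [nanɛlidʒe] but [g] in [nanɛligu].
Compare 'smoke', with invariant [dʒ] in [vupefudʒe] and [vupefudʒu]: an analysis with underlying /dʒ/ and a rule producing [g] before the DIM suffix would wrongly predict alternation here too.
The alternation reflects palatalization before a front vowel: /k/ and /g/ become palato-alveolar [tʃ] and [dʒ] before a front vowel. /g/ is underlying.
The underlying form of 'water' is therefore /nanɛlig/.

/nanɛlig/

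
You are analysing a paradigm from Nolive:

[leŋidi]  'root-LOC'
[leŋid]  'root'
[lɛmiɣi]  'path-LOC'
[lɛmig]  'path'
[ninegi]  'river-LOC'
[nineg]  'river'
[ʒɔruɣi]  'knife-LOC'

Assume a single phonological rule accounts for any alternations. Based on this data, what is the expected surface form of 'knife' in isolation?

[ʒɔrug]

The root 'path' surfaces as [lɛmiɣi] and [lɛmig], with a stem-final [ɣ] ~ [g] alternation.
But 'river' keeps [g] in both environments ([ninegi], [nineg]), so there is no rule changing /g/ to [ɣ] before the LOC suffix.
The underlying segment must be /ɣ/; voiced fricatives become stops word-finally, yielding [g] there.
From [ʒɔruɣi] the stem 'knife' is /ʒɔruɣ/; word-finally this yields [ʒɔrug].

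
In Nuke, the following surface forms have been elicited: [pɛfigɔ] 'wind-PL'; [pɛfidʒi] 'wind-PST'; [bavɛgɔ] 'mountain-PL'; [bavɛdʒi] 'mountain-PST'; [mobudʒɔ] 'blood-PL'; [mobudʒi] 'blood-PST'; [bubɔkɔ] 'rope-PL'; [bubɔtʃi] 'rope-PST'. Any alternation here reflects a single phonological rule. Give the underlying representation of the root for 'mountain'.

/bavɛg/

In [bavɛgɔ] and [bavɛdʒi] the final segment of 'mountain' alternates: [g] ~ [dʒ].
But 'blood' keeps [dʒ] in both environments ([mobudʒɔ], [mobudʒi]), so there is no rule changing /dʒ/ to [g] before the PL suffix.
So /g/ is underlying, and a rule of palatalization before a front vowel — /k/ and /g/ become palato-alveolar [tʃ] and [dʒ] before a front vowel — gives [dʒ].
The underlying form of 'mountain' is therefore /bavɛg/.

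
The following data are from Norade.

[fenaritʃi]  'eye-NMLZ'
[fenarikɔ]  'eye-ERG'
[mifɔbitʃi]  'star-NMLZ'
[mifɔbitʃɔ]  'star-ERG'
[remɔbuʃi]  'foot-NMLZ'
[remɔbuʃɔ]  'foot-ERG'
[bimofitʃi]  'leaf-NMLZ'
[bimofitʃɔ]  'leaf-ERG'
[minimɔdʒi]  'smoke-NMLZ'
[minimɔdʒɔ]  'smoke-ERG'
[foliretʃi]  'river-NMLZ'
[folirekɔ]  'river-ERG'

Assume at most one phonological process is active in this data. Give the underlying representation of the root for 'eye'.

The root 'eye' surfaces as [fenaritʃi] and [fenarikɔ], with a stem-final [tʃ] ~ [k] alternation.
Compare 'leaf', with invariant [tʃ] in [bimofitʃi] and [bimofitʃɔ]: an analysis with underlying /tʃ/ and a rule producing [k] before the ERG suffix would wrongly predict alternation here too.
Therefore /k/ is basic and [tʃ] is derived by palatalization before a front vowel (/k/ becomes palato-alveolar [tʃ] before a front vowel).
So 'eye' = /fenarik/.

/fenarik/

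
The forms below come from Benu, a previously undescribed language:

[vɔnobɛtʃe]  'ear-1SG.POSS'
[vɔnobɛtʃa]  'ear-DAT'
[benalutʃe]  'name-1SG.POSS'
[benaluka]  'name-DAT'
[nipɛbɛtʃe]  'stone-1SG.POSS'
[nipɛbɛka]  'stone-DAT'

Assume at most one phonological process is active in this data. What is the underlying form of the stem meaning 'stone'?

'stone' shows [tʃ] ~ [k] at the end of the stem ([nipɛbɛtʃe] vs [nipɛbɛka]).
Compare 'ear', with invariant [tʃ] in [vɔnobɛtʃe] and [vɔnobɛtʃa]: an analysis with underlying /tʃ/ and a rule producing [k] before the DAT suffix would wrongly predict alternation here too.
So /k/ is underlying, and a rule of palatalization before a front vowel — /k/ becomes palato-alveolar [tʃ] before a front vowel — gives [tʃ].
The underlying form of 'stone' is therefore /nipɛbɛk/.

/nipɛbɛk/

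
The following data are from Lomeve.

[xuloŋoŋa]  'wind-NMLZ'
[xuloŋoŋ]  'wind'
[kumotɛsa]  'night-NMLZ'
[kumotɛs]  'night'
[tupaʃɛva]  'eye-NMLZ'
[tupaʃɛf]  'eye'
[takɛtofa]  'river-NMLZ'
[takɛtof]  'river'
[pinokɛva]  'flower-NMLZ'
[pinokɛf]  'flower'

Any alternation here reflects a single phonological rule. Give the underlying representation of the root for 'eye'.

/tupaʃɛv/

The root 'eye' surfaces as [tupaʃɛva] and [tupaʃɛf], with a stem-final [v] ~ [f] alternation.
The stem 'river' ([takɛtofa], [takɛtof]) shows [f] unchanged in both environments, so [f] cannot be basic with [v] derived before the NMLZ suffix.
The underlying segment must be /v/; voiced obstruents become voiceless word-finally, yielding [f] there.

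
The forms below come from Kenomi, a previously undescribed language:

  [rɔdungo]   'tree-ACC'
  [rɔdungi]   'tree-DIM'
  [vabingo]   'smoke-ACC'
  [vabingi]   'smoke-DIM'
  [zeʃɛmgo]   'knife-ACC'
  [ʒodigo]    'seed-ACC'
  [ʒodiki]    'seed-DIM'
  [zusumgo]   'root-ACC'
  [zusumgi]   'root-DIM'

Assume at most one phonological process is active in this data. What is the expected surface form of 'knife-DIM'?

The DIM morpheme has two allomorphs, [-gi] and [-ki].
The ACC suffix, which begins with [g], is invariant after every stem; so [g] is not altered by any rule here.
So the underlying form is /-ki/, and voiceless stops become voiced after a nasal.
After 'knife', which ends in a nasal, the suffix surfaces as [-gi], giving [zeʃɛmgi].

[zeʃɛmgi]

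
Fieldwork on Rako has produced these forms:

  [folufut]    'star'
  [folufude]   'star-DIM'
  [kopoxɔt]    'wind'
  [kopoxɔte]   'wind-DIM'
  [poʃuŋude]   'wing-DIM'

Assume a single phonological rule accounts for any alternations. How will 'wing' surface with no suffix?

[poʃuŋut]

'star' shows [t] ~ [d] at the end of the stem ([folufut] vs [folufude]).
Compare 'wind', with invariant [t] in [kopoxɔt] and [kopoxɔte]: an analysis with underlying /t/ and a rule producing [d] before the DIM suffix would wrongly predict alternation here too.
Therefore /d/ is basic and [t] is derived by word-final obstruent devoicing (voiced obstruents become voiceless word-finally).
From [poʃuŋude] the stem 'wing' is /poʃuŋud/; word-finally this yields [poʃuŋut].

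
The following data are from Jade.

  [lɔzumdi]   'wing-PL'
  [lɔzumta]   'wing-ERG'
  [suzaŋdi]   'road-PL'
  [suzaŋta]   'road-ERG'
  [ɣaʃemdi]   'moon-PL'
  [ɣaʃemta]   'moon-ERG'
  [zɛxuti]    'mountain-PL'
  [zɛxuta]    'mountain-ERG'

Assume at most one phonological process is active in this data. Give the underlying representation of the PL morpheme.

The PL morpheme has two allomorphs, [-di] and [-ti].
The ERG suffix, which begins with [t], is invariant after every stem; so [t] is not altered by any rule here.
The PL suffix is therefore /-di/ underlyingly, with post-vocalic devoicing: voiced stops become voiceless after a vowel.

/-di/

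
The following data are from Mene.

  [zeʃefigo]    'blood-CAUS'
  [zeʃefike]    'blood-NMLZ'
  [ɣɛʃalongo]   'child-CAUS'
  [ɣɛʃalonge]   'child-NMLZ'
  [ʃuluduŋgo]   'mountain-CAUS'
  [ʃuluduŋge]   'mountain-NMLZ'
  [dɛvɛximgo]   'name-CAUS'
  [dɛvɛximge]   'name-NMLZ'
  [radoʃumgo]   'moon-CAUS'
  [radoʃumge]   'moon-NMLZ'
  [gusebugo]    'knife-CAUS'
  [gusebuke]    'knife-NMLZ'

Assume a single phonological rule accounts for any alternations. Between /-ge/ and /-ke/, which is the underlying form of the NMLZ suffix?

The NMLZ suffix surfaces as [-ge] and [-ke], depending on the final segment of the stem.
By contrast the CAUS suffix keeps its initial [g] throughout — that segment must be underlying.
So the underlying form is /-ke/, and voiceless stops become voiced after a nasal.

/-ke/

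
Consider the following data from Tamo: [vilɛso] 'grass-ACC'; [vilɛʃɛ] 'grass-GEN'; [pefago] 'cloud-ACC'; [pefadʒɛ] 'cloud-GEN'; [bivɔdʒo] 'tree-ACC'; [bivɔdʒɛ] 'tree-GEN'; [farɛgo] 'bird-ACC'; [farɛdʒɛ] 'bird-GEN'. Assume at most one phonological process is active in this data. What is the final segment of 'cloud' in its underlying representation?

/g/

In [pefago] and [pefadʒɛ] the final segment of 'cloud' alternates: [g] ~ [dʒ].
If /dʒ/ were underlying and a rule turned it into [g] before the ACC suffix, 'tree' would also alternate; but it has [dʒ] in both [bivɔdʒo] and [bivɔdʒɛ].
Therefore /g/ is basic and [dʒ] is derived by palatalization before a front vowel (/g/ and /s/ become palato-alveolar [dʒ] and [ʃ] before a front vowel).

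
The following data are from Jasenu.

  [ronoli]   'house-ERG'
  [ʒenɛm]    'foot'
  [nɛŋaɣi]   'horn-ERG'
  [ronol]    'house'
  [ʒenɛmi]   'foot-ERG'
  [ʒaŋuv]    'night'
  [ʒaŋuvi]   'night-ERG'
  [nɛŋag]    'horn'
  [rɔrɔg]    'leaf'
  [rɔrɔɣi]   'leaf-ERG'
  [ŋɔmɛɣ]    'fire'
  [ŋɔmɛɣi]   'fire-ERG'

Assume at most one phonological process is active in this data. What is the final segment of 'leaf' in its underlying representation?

In [rɔrɔg] and [rɔrɔɣi] the final segment of 'leaf' alternates: [g] ~ [ɣ].
But 'fire' keeps [ɣ] in both environments ([ŋɔmɛɣ], [ŋɔmɛɣi]), so there is no rule changing /ɣ/ to [g] in isolation.
The underlying segment must be /g/; voiced stops become fricatives between vowels, yielding [ɣ] there.

/g/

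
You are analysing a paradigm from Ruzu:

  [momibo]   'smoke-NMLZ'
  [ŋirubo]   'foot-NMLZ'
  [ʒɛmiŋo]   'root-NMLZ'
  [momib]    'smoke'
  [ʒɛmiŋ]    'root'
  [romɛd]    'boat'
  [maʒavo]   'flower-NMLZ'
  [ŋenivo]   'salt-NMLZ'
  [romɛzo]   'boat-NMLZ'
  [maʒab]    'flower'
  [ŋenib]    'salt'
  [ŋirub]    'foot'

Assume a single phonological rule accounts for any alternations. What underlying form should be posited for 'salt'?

/ŋeniv/

'salt' shows [v] ~ [b] at the end of the stem ([ŋenivo] vs [ŋenib]).
Compare 'smoke', with invariant [b] in [momibo] and [momib]: an analysis with underlying /b/ and a rule producing [v] before the NMLZ suffix would wrongly predict alternation here too.
The underlying segment must be /v/; voiced fricatives become stops word-finally, yielding [b] there.
So 'salt' = /ŋeniv/.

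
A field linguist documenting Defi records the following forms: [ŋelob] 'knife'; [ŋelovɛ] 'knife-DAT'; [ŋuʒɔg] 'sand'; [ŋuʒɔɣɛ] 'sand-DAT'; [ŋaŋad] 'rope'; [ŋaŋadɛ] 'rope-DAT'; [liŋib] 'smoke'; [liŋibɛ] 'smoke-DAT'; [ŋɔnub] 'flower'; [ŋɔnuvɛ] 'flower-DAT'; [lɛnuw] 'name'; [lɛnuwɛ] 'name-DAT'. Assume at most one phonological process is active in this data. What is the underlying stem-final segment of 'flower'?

'flower' shows [b] ~ [v] at the end of the stem ([ŋɔnub] vs [ŋɔnuvɛ]).
Compare 'smoke', with invariant [b] in [liŋib] and [liŋibɛ]: an analysis with underlying /b/ and a rule producing [v] before the DAT suffix would wrongly predict alternation here too.
The underlying segment must be /v/; voiced fricatives become stops word-finally, yielding [b] there.

/v/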